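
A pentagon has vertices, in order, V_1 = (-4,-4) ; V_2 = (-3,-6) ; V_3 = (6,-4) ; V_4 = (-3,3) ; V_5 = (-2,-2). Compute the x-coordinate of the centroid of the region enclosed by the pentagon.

Apply the shoelace (surveyor's) formula. First the cross-terms c_i = x_i·y_{i+1} − x_{i+1}·y_i:
  12, 48, 6, 12, 0  ⇒  2A = 78, A = 39.
Then Σ (x_i + x_{i+1})·c_i = 18, so x̄ = 18 / (6·39) = 1/13.

1/13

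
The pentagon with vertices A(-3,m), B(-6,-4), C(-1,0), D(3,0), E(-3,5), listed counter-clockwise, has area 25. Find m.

4

Write out the shoelace sum; only the two edges meeting at A involve m:
2·Area = [((-3)·m − (-3)·5) + ((-3)·(-4) − (-6)·m)] + 11
       = 3·m + 38 = 50
⇒ m = 4.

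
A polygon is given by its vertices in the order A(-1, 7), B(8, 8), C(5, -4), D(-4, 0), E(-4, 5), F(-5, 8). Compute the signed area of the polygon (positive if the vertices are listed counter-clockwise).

Apply the shoelace formula: 2A = Σ (x_i·y_{i+1} − x_{i+1}·y_i), indices taken mod 6.
A→B: (-1)(8) − (8)(7) = -64
B→C: (8)(-4) − (5)(8) = -72
C→D: (5)(0) − (-4)(-4) = -16
D→E: (-4)(5) − (-4)(0) = -20
E→F: (-4)(8) − (-5)(5) = -7
F→A: (-5)(7) − (-1)(8) = -27
Σ = -206
Signed area = Σ/2 = -103 (negative ⇒ clockwise traversal).

-103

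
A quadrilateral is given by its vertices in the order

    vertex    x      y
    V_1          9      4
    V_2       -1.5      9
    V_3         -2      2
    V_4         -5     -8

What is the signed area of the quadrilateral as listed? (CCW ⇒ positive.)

Apply the shoelace formula: 2A = Σ (x_i·y_{i+1} − x_{i+1}·y_i), indices taken mod 4.
Cross-terms: 87, 15, 26, 52  ⇒  Σ = 180
Signed area = Σ/2 = 90 (positive ⇒ counter-clockwise traversal).

90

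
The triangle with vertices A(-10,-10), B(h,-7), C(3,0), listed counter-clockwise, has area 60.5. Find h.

The doubled signed area Σ (x_i y_{i+1} − x_{i+1} y_i) is linear in h.
With h=0 it equals 61; the coefficient of h is 10 (from the two edges through B).
So 10·h + 61 = 2·60.5 = 121 ⇒ h = 6.

6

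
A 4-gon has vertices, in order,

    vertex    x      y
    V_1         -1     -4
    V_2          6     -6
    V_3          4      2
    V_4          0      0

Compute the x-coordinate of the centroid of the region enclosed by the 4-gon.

85/33

Apply the surveyor's formula. First the cross-terms c_i = x_i·y_{i+1} − x_{i+1}·y_i:
  30, 36, 0, 0  ⇒  2A = 66, A = 33.
Then Σ (x_i + x_{i+1})·c_i = 510, so x̄ = 510 / (6·33) = 85/33.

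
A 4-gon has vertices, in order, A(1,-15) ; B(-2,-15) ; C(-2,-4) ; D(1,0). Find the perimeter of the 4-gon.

34

|AB| = √((-3)² + (0)²) = √9 = 3
|BC| = √((0)² + (11)²) = √121 = 11
|CD| = √((3)² + (4)²) = √25 = 5
|DA| = √((0)² + (-15)²) = √225 = 15
Perimeter = 3 + 11 + 5 + 15 = 34.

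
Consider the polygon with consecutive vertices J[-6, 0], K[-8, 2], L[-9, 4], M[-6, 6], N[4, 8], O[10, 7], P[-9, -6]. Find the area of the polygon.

106.5

Apply the surveyor's formula: 2A = Σ (x_i·y_{i+1} − x_{i+1}·y_i), indices taken mod 7.
Σ = (-12) + (-14) + (-30) + (-72) + (-52) + (3) + (-36) = -213
Area = |Σ|/2 = 106.5.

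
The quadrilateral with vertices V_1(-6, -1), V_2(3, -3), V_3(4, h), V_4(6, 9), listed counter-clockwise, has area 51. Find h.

Write out the shoelace sum; only the two edges meeting at V_3 involve h:
2·Area = [(3·h − 4·(-3)) + (4·9 − 6·h)] + 69
       = -3·h + 117 = 102
⇒ h = 5.

5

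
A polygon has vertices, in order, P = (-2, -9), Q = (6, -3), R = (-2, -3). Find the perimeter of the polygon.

24

|PQ| = √((8)² + (6)²) = √100 = 10
|QR| = √((-8)² + (0)²) = √64 = 8
|RP| = √((0)² + (-6)²) = √36 = 6
Perimeter = 10 + 8 + 6 = 24.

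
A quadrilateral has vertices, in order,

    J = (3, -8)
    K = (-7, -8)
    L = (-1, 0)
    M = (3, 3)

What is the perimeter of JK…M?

|JK| = √((-10)² + (0)²) = √100 = 10
|KL| = √((6)² + (8)²) = √100 = 10
|LM| = √((4)² + (3)²) = √25 = 5
|MJ| = √((0)² + (-11)²) = √121 = 11
Perimeter = 10 + 10 + 5 + 11 = 36.

36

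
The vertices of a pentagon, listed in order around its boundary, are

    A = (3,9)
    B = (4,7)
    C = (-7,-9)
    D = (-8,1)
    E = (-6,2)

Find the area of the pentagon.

Cross-terms: -15, 13, -79, -10, -60  ⇒  Σ = -151
Area = |Σ|/2 = 75.5.

75.5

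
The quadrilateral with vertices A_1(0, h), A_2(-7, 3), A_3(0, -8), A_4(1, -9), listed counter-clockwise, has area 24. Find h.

The doubled signed area Σ (x_i y_{i+1} − x_{i+1} y_i) is linear in h.
With h=0 it equals 64; the coefficient of h is 8 (from the two edges through A_1).
So 8·h + 64 = 2·24 = 48 ⇒ h = -2.

-2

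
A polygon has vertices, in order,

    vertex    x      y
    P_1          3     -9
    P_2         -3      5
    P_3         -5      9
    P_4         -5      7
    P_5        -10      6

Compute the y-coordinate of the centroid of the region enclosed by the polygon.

121/81

Apply the shoelace formula. First the cross-terms c_i = x_i·y_{i+1} − x_{i+1}·y_i:
  -12, -2, 10, 40, 72  ⇒  2A = 108, A = 54.
Then Σ (y_i + y_{i+1})·c_i = 484, so ȳ = 484 / (6·54) = 121/81.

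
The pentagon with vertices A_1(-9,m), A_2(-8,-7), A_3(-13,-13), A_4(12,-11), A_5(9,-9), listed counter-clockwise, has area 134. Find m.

-1

Write out the shoelace sum; only the two edges meeting at A_1 involve m:
2·Area = [(9·m − (-9)·(-9)) + ((-9)·(-7) − (-8)·m)] + 303
       = 17·m + 285 = 268
⇒ m = -1.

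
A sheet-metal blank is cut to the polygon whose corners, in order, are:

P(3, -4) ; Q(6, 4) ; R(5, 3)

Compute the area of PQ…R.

Apply Gauss's area formula: 2A = Σ (x_i·y_{i+1} − x_{i+1}·y_i), indices taken mod 3.
Σ = (36) + (-2) + (-29) = 5
Area = |Σ|/2 = 2.5.

2.5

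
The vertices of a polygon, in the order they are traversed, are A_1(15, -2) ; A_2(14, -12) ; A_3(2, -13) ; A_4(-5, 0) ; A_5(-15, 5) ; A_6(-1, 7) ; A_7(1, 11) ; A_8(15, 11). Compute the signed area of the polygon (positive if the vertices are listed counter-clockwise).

-433.5

Apply the shoelace (surveyor's) formula: 2A = Σ (x_i·y_{i+1} − x_{i+1}·y_i), indices taken mod 8.
Σ = (-152) + (-158) + (-65) + (-25) + (-100) + (-18) + (-154) + (-195) = -867
Signed area = Σ/2 = -433.5 (negative ⇒ clockwise traversal).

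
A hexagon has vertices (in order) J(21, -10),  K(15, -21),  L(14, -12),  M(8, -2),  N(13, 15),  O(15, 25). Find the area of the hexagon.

Σ = (-291) + (114) + (68) + (146) + (100) + (-675) = -538
Area = |Σ|/2 = 269.

269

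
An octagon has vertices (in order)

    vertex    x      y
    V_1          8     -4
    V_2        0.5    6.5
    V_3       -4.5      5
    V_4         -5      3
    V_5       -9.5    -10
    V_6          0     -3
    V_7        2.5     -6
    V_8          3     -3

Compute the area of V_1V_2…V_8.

117.125

Apply the shoelace (surveyor's) formula: 2A = Σ (x_i·y_{i+1} − x_{i+1}·y_i), indices taken mod 8.
Cross-terms: 54, 31.75, 11.5, 78.5, 28.5, 7.5, 10.5, 12  ⇒  Σ = 234.25
Area = |Σ|/2 = 117.125.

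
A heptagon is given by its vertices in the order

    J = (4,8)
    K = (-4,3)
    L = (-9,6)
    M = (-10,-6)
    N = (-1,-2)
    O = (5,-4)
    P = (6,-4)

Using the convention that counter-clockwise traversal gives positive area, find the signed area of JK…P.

Apply the shoelace formula: 2A = Σ (x_i·y_{i+1} − x_{i+1}·y_i), indices taken mod 7.
J→K: (4)(3) − (-4)(8) = 44
K→L: (-4)(6) − (-9)(3) = 3
L→M: (-9)(-6) − (-10)(6) = 114
M→N: (-10)(-2) − (-1)(-6) = 14
N→O: (-1)(-4) − (5)(-2) = 14
O→P: (5)(-4) − (6)(-4) = 4
P→J: (6)(8) − (4)(-4) = 64
Σ = 257
Signed area = Σ/2 = 128.5 (positive ⇒ counter-clockwise traversal).

128.5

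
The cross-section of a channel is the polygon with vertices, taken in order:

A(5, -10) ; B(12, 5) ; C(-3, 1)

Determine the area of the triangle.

Apply Gauss's area formula: 2A = Σ (x_i·y_{i+1} − x_{i+1}·y_i), indices taken mod 3.
Σ = (145) + (27) + (25) = 197
Area = |Σ|/2 = 98.5.

98.5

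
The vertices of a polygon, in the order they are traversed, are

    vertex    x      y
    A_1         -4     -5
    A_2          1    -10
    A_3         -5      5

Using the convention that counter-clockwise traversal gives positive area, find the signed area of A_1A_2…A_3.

Apply the shoelace (surveyor's) formula: 2A = Σ (x_i·y_{i+1} − x_{i+1}·y_i), indices taken mod 3.
Σ = (45) + (-45) + (45) = 45
Signed area = Σ/2 = 22.5 (positive ⇒ counter-clockwise traversal).

22.5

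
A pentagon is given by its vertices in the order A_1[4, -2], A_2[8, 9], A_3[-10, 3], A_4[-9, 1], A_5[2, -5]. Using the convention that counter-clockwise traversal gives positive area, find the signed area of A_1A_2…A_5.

Apply Gauss's area formula: 2A = Σ (x_i·y_{i+1} − x_{i+1}·y_i), indices taken mod 5.
Σ = (52) + (114) + (17) + (43) + (16) = 242
Signed area = Σ/2 = 121 (positive ⇒ counter-clockwise traversal).

121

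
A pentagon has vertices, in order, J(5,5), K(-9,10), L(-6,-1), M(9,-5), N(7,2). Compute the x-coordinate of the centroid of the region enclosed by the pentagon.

Apply the surveyor's formula. First the cross-terms c_i = x_i·y_{i+1} − x_{i+1}·y_i:
  95, 69, 39, 53, 25  ⇒  2A = 281, A = 140.5.
Then Σ (x_i + x_{i+1})·c_i = -150, so x̄ = -150 / (6·140.5) = -50/281.

-50/281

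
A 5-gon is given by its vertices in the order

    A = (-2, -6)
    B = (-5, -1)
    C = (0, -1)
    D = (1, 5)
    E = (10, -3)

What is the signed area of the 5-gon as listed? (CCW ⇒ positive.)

Apply the shoelace (surveyor's) formula: 2A = Σ (x_i·y_{i+1} − x_{i+1}·y_i), indices taken mod 5.
Cross-terms: -28, 5, 1, -53, -66  ⇒  Σ = -141
Signed area = Σ/2 = -70.5 (negative ⇒ clockwise traversal).

-70.5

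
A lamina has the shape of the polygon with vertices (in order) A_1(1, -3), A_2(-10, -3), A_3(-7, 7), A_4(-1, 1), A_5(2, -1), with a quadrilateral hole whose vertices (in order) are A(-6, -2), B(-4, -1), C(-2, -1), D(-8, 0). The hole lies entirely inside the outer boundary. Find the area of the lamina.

Outer boundary:
Apply Gauss's area formula: 2A = Σ (x_i·y_{i+1} − x_{i+1}·y_i), indices taken mod 5.
A_1→A_2: (1)(-3) − (-10)(-3) = -33
A_2→A_3: (-10)(7) − (-7)(-3) = -91
A_3→A_4: (-7)(1) − (-1)(7) = 0
A_4→A_5: (-1)(-1) − (2)(1) = -1
A_5→A_1: (2)(-3) − (1)(-1) = -5
Σ = -130
Area = |Σ|/2 = 65.
Hole:
Apply the surveyor's formula: 2A = Σ (x_i·y_{i+1} − x_{i+1}·y_i), indices taken mod 4.
A→B: (-6)(-1) − (-4)(-2) = -2
B→C: (-4)(-1) − (-2)(-1) = 2
C→D: (-2)(0) − (-8)(-1) = -8
D→A: (-8)(-2) − (-6)(0) = 16
Σ = 8
Area = |Σ|/2 = 4.
Net area = 65 − 4 = 61.

61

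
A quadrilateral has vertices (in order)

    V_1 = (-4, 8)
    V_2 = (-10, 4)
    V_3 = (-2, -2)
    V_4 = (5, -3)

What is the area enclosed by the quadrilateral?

68

Apply Gauss's area formula: 2A = Σ (x_i·y_{i+1} − x_{i+1}·y_i), indices taken mod 4.
V_1→V_2: (-4)(4) − (-10)(8) = 64
V_2→V_3: (-10)(-2) − (-2)(4) = 28
V_3→V_4: (-2)(-3) − (5)(-2) = 16
V_4→V_1: (5)(8) − (-4)(-3) = 28
Σ = 136
Area = |Σ|/2 = 68.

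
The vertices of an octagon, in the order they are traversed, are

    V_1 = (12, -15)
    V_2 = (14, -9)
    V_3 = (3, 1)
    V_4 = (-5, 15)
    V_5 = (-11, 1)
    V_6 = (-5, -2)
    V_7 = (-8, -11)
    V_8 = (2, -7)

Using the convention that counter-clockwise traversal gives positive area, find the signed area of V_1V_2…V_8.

Apply the surveyor's formula: 2A = Σ (x_i·y_{i+1} − x_{i+1}·y_i), indices taken mod 8.
Cross-terms: 102, 41, 50, 160, 27, 39, 78, 54  ⇒  Σ = 551
Signed area = Σ/2 = 275.5 (positive ⇒ counter-clockwise traversal).

275.5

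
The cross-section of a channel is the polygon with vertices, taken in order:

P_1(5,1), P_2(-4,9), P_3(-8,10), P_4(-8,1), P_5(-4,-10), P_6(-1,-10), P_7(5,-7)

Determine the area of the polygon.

Apply the shoelace formula: 2A = Σ (x_i·y_{i+1} − x_{i+1}·y_i), indices taken mod 7.
P_1→P_2: (5)(9) − (-4)(1) = 49
P_2→P_3: (-4)(10) − (-8)(9) = 32
P_3→P_4: (-8)(1) − (-8)(10) = 72
P_4→P_5: (-8)(-10) − (-4)(1) = 84
P_5→P_6: (-4)(-10) − (-1)(-10) = 30
P_6→P_7: (-1)(-7) − (5)(-10) = 57
P_7→P_1: (5)(1) − (5)(-7) = 40
Σ = 364
Area = |Σ|/2 = 182.

182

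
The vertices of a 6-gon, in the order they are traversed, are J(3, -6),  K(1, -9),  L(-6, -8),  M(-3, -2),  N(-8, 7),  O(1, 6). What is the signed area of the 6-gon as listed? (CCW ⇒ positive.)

Σ = (-21) + (-62) + (-12) + (-37) + (-55) + (-24) = -211
Signed area = Σ/2 = -105.5 (negative ⇒ clockwise traversal).

-105.5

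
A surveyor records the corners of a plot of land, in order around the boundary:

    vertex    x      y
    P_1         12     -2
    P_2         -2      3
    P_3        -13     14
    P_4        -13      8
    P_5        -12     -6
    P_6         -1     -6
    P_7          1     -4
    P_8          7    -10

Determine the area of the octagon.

247.5

Apply the surveyor's formula: 2A = Σ (x_i·y_{i+1} − x_{i+1}·y_i), indices taken mod 8.
Σ = (32) + (11) + (78) + (174) + (66) + (10) + (18) + (106) = 495
Area = |Σ|/2 = 247.5.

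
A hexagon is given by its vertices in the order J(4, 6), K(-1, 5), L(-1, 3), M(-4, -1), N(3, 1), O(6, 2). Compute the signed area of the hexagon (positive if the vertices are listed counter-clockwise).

Apply the shoelace formula: 2A = Σ (x_i·y_{i+1} − x_{i+1}·y_i), indices taken mod 6.
Σ = (26) + (2) + (13) + (-1) + (0) + (28) = 68
Signed area = Σ/2 = 34 (positive ⇒ counter-clockwise traversal).

34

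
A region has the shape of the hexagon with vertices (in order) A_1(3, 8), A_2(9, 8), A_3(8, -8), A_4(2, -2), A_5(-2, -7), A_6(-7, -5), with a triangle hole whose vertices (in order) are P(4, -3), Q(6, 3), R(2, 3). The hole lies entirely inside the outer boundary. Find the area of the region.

129

Outer boundary:
Σ = (-48) + (-136) + (0) + (-18) + (-39) + (-41) = -282
Area = |Σ|/2 = 141.
Hole:
Apply the shoelace (surveyor's) formula: 2A = Σ (x_i·y_{i+1} − x_{i+1}·y_i), indices taken mod 3.
Σ = (30) + (12) + (-18) = 24
Area = |Σ|/2 = 12.
Net area = 141 − 12 = 129.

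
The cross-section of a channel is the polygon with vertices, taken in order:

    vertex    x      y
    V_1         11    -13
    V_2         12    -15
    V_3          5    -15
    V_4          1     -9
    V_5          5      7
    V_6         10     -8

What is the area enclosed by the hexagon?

122

Apply the shoelace (surveyor's) formula: 2A = Σ (x_i·y_{i+1} − x_{i+1}·y_i), indices taken mod 6.
Cross-terms: -9, -105, -30, 52, -110, -42  ⇒  Σ = -244
Area = |Σ|/2 = 122.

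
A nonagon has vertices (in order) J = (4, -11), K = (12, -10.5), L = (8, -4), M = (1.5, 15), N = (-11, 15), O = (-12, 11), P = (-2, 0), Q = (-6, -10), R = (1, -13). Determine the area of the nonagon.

Apply the shoelace (surveyor's) formula: 2A = Σ (x_i·y_{i+1} − x_{i+1}·y_i), indices taken mod 9.
Cross-terms: 90, 36, 126, 187.5, 59, 22, 20, 88, 41  ⇒  Σ = 669.5
Area = |Σ|/2 = 334.75.

334.75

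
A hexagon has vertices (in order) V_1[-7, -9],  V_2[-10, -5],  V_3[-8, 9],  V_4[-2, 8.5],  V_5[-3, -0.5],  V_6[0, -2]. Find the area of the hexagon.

108.25

Apply the shoelace (surveyor's) formula: 2A = Σ (x_i·y_{i+1} − x_{i+1}·y_i), indices taken mod 6.
V_1→V_2: (-7)(-5) − (-10)(-9) = -55
V_2→V_3: (-10)(9) − (-8)(-5) = -130
V_3→V_4: (-8)(8.5) − (-2)(9) = -50
V_4→V_5: (-2)(-0.5) − (-3)(8.5) = 26.5
V_5→V_6: (-3)(-2) − (0)(-0.5) = 6
V_6→V_1: (0)(-9) − (-7)(-2) = -14
Σ = -216.5
Area = |Σ|/2 = 108.25.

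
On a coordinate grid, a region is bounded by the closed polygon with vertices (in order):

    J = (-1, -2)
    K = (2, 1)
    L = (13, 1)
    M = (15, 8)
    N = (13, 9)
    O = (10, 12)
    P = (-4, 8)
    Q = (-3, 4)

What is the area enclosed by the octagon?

162

Apply the surveyor's formula: 2A = Σ (x_i·y_{i+1} − x_{i+1}·y_i), indices taken mod 8.
J→K: (-1)(1) − (2)(-2) = 3
K→L: (2)(1) − (13)(1) = -11
L→M: (13)(8) − (15)(1) = 89
M→N: (15)(9) − (13)(8) = 31
N→O: (13)(12) − (10)(9) = 66
O→P: (10)(8) − (-4)(12) = 128
P→Q: (-4)(4) − (-3)(8) = 8
Q→J: (-3)(-2) − (-1)(4) = 10
Σ = 324
Area = |Σ|/2 = 162.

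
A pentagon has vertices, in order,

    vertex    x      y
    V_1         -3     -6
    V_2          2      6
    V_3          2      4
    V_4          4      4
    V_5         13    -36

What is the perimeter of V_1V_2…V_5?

92

|V_1V_2| = √((5)² + (12)²) = √169 = 13
|V_2V_3| = √((0)² + (-2)²) = √4 = 2
|V_3V_4| = √((2)² + (0)²) = √4 = 2
|V_4V_5| = √((9)² + (-40)²) = √1681 = 41
|V_5V_1| = √((-16)² + (30)²) = √1156 = 34
Perimeter = 13 + 2 + 2 + 41 + 34 = 92.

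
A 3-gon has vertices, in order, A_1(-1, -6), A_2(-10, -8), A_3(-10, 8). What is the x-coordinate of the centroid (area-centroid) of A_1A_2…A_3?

-7

Apply the shoelace formula. First the cross-terms c_i = x_i·y_{i+1} − x_{i+1}·y_i:
  -52, -160, 68  ⇒  2A = -144, A = -72.
Then Σ (x_i + x_{i+1})·c_i = 3024, so x̄ = 3024 / (6·(-72)) = -7.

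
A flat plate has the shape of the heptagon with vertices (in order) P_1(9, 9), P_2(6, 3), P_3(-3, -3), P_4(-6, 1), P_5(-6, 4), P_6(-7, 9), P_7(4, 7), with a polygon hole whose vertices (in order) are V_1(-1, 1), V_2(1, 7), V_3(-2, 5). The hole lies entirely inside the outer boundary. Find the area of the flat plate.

99.5

Outer boundary:
Cross-terms: -27, -9, -21, -18, -26, -85, -27  ⇒  Σ = -213
Area = |Σ|/2 = 106.5.
Hole:
Apply the surveyor's formula: 2A = Σ (x_i·y_{i+1} − x_{i+1}·y_i), indices taken mod 3.
Cross-terms: -8, 19, 3  ⇒  Σ = 14
Area = |Σ|/2 = 7.
Net area = 106.5 − 7 = 99.5.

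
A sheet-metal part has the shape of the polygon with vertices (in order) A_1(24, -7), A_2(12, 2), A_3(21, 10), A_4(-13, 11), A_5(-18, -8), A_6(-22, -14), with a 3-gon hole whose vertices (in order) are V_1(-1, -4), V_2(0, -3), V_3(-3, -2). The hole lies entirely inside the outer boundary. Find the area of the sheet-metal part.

Outer boundary:
Apply the shoelace formula: 2A = Σ (x_i·y_{i+1} − x_{i+1}·y_i), indices taken mod 6.
A_1→A_2: (24)(2) − (12)(-7) = 132
A_2→A_3: (12)(10) − (21)(2) = 78
A_3→A_4: (21)(11) − (-13)(10) = 361
A_4→A_5: (-13)(-8) − (-18)(11) = 302
A_5→A_6: (-18)(-14) − (-22)(-8) = 76
A_6→A_1: (-22)(-7) − (24)(-14) = 490
Σ = 1439
Area = |Σ|/2 = 719.5.
Hole:
Apply Gauss's area formula: 2A = Σ (x_i·y_{i+1} − x_{i+1}·y_i), indices taken mod 3.
Σ = (3) + (-9) + (10) = 4
Area = |Σ|/2 = 2.
Net area = 719.5 − 2 = 717.5.

717.5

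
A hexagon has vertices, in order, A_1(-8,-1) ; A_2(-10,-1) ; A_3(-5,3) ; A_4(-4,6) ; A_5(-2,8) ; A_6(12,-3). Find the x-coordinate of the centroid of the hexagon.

1/3

Apply the shoelace (surveyor's) formula. First the cross-terms c_i = x_i·y_{i+1} − x_{i+1}·y_i:
  -2, -35, -18, -20, -90, -36  ⇒  2A = -201, A = -100.5.
Then Σ (x_i + x_{i+1})·c_i = -201, so x̄ = -201 / (6·(-100.5)) = 1/3.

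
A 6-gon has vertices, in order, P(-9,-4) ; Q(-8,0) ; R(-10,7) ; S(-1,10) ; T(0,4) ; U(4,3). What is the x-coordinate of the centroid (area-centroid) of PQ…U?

Apply Gauss's area formula. First the cross-terms c_i = x_i·y_{i+1} − x_{i+1}·y_i:
  -32, -56, -93, -4, -16, 11  ⇒  2A = -190, A = -95.
Then Σ (x_i + x_{i+1})·c_i = 2460, so x̄ = 2460 / (6·(-95)) = -82/19.

-82/19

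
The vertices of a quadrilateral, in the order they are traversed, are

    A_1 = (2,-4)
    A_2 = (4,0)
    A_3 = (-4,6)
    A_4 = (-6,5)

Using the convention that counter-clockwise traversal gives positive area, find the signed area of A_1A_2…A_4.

Apply Gauss's area formula: 2A = Σ (x_i·y_{i+1} − x_{i+1}·y_i), indices taken mod 4.
Σ = (16) + (24) + (16) + (14) = 70
Signed area = Σ/2 = 35 (positive ⇒ counter-clockwise traversal).

35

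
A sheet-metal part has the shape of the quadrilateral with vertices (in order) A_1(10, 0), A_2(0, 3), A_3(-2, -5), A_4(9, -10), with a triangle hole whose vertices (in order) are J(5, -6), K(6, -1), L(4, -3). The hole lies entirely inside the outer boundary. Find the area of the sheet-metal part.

Outer boundary:
Σ = (30) + (6) + (65) + (100) = 201
Area = |Σ|/2 = 100.5.
Hole:
Apply the shoelace formula: 2A = Σ (x_i·y_{i+1} − x_{i+1}·y_i), indices taken mod 3.
J→K: (5)(-1) − (6)(-6) = 31
K→L: (6)(-3) − (4)(-1) = -14
L→J: (4)(-6) − (5)(-3) = -9
Σ = 8
Area = |Σ|/2 = 4.
Net area = 100.5 − 4 = 96.5.

96.5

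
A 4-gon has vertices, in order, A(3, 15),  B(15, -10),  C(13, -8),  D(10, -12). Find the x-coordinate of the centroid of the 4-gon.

728/81

Apply the surveyor's formula. First the cross-terms c_i = x_i·y_{i+1} − x_{i+1}·y_i:
  -255, 10, -76, 186  ⇒  2A = -135, A = -67.5.
Then Σ (x_i + x_{i+1})·c_i = -3640, so x̄ = -3640 / (6·(-67.5)) = 728/81.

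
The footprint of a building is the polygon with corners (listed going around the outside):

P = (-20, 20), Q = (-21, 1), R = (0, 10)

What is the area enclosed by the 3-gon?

195

Apply Gauss's area formula: 2A = Σ (x_i·y_{i+1} − x_{i+1}·y_i), indices taken mod 3.
Σ = (400) + (-210) + (200) = 390
Area = |Σ|/2 = 195.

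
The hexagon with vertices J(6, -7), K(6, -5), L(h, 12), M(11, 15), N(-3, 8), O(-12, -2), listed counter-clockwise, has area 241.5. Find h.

The doubled signed area Σ (x_i y_{i+1} − x_{i+1} y_i) is linear in h.
With h=0 it equals 283; the coefficient of h is 20 (from the two edges through L).
So 20·h + 283 = 2·241.5 = 483 ⇒ h = 10.

10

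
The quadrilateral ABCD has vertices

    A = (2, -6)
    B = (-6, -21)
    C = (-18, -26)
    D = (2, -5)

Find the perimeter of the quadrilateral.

60

|AB| = √((-8)² + (-15)²) = √289 = 17
|BC| = √((-12)² + (-5)²) = √169 = 13
|CD| = √((20)² + (21)²) = √841 = 29
|DA| = √((0)² + (-1)²) = √1 = 1
Perimeter = 17 + 13 + 29 + 1 = 60.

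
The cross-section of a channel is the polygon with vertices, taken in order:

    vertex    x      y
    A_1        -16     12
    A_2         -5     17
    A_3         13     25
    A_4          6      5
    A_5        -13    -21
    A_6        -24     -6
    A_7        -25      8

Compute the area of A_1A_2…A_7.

A_1→A_2: (-16)(17) − (-5)(12) = -212
A_2→A_3: (-5)(25) − (13)(17) = -346
A_3→A_4: (13)(5) − (6)(25) = -85
A_4→A_5: (6)(-21) − (-13)(5) = -61
A_5→A_6: (-13)(-6) − (-24)(-21) = -426
A_6→A_7: (-24)(8) − (-25)(-6) = -342
A_7→A_1: (-25)(12) − (-16)(8) = -172
Σ = -1644
Area = |Σ|/2 = 822.

822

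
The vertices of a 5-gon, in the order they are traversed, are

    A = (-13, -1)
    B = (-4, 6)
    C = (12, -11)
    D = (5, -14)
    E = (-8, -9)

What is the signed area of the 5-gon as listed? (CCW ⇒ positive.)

-244.5

Apply the shoelace (surveyor's) formula: 2A = Σ (x_i·y_{i+1} − x_{i+1}·y_i), indices taken mod 5.
Cross-terms: -82, -28, -113, -157, -109  ⇒  Σ = -489
Signed area = Σ/2 = -244.5 (negative ⇒ clockwise traversal).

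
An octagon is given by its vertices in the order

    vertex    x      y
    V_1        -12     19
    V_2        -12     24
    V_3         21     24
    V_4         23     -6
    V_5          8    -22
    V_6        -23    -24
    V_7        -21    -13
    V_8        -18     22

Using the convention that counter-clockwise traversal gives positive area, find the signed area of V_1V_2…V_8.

V_1→V_2: (-12)(24) − (-12)(19) = -60
V_2→V_3: (-12)(24) − (21)(24) = -792
V_3→V_4: (21)(-6) − (23)(24) = -678
V_4→V_5: (23)(-22) − (8)(-6) = -458
V_5→V_6: (8)(-24) − (-23)(-22) = -698
V_6→V_7: (-23)(-13) − (-21)(-24) = -205
V_7→V_8: (-21)(22) − (-18)(-13) = -696
V_8→V_1: (-18)(19) − (-12)(22) = -78
Σ = -3665
Signed area = Σ/2 = -1832.5 (negative ⇒ clockwise traversal).

-1832.5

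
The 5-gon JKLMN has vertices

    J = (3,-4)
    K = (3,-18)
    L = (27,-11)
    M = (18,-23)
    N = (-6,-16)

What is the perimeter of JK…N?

94

|JK| = √((0)² + (-14)²) = √196 = 14
|KL| = √((24)² + (7)²) = √625 = 25
|LM| = √((-9)² + (-12)²) = √225 = 15
|MN| = √((-24)² + (7)²) = √625 = 25
|NJ| = √((9)² + (12)²) = √225 = 15
Perimeter = 14 + 25 + 15 + 25 + 15 = 94.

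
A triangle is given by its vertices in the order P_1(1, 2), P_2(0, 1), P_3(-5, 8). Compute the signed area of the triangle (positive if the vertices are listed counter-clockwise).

Σ = (1) + (5) + (-18) = -12
Signed area = Σ/2 = -6 (negative ⇒ clockwise traversal).

-6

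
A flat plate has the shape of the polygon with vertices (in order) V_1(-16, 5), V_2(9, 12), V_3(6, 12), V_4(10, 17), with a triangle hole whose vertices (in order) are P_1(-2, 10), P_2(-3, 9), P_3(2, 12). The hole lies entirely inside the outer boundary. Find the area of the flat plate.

50.5

Outer boundary:
Σ = (-237) + (36) + (-18) + (322) = 103
Area = |Σ|/2 = 51.5.
Hole:
Apply the shoelace (surveyor's) formula: 2A = Σ (x_i·y_{i+1} − x_{i+1}·y_i), indices taken mod 3.
Σ = (12) + (-54) + (44) = 2
Area = |Σ|/2 = 1.
Net area = 51.5 − 1 = 50.5.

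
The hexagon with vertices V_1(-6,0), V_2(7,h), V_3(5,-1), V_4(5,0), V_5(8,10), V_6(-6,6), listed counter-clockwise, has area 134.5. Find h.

-7

The doubled signed area Σ (x_i y_{i+1} − x_{i+1} y_i) is linear in h.
With h=0 it equals 192; the coefficient of h is -11 (from the two edges through V_2).
So -11·h + 192 = 2·134.5 = 269 ⇒ h = -7.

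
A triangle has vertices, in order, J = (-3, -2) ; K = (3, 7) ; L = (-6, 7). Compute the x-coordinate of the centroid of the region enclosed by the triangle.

Apply the shoelace formula. First the cross-terms c_i = x_i·y_{i+1} − x_{i+1}·y_i:
  -15, 63, 33  ⇒  2A = 81, A = 40.5.
Then Σ (x_i + x_{i+1})·c_i = -486, so x̄ = -486 / (6·40.5) = -2.

-2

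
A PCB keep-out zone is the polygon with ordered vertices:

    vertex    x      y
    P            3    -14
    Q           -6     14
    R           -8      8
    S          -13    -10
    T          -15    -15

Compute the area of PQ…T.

Cross-terms: -42, 64, 184, 45, 255  ⇒  Σ = 506
Area = |Σ|/2 = 253.

253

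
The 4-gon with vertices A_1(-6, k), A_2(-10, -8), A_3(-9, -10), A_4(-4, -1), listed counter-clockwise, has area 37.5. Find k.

6

Write out the shoelace sum; only the two edges meeting at A_1 involve k:
2·Area = [((-4)·k − (-6)·(-1)) + ((-6)·(-8) − (-10)·k)] + -3
       = 6·k + 39 = 75
⇒ k = 6.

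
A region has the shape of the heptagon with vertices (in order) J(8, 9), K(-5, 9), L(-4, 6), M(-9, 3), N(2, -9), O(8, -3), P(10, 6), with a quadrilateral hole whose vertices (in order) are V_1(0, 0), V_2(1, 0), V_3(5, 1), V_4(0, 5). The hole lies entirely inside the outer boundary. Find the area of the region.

Outer boundary:
Σ = (117) + (6) + (42) + (75) + (66) + (78) + (42) = 426
Area = |Σ|/2 = 213.
Hole:
Apply Gauss's area formula: 2A = Σ (x_i·y_{i+1} − x_{i+1}·y_i), indices taken mod 4.
Σ = (0) + (1) + (25) + (0) = 26
Area = |Σ|/2 = 13.
Net area = 213 − 13 = 200.

200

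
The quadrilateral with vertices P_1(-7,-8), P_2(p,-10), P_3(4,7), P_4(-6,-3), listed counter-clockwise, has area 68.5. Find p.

-2

Write out the shoelace sum; only the two edges meeting at P_2 involve p:
2·Area = [((-7)·(-10) − p·(-8)) + (p·7 − 4·(-10))] + 57
       = 15·p + 167 = 137
⇒ p = -2.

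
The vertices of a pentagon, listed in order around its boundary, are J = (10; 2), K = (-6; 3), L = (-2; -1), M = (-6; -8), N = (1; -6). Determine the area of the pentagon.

J→K: (10)(3) − (-6)(2) = 42
K→L: (-6)(-1) − (-2)(3) = 12
L→M: (-2)(-8) − (-6)(-1) = 10
M→N: (-6)(-6) − (1)(-8) = 44
N→J: (1)(2) − (10)(-6) = 62
Σ = 170
Area = |Σ|/2 = 85.

85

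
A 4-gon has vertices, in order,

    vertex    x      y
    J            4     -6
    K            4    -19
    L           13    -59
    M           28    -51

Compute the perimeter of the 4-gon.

|JK| = √((0)² + (-13)²) = √169 = 13
|KL| = √((9)² + (-40)²) = √1681 = 41
|LM| = √((15)² + (8)²) = √289 = 17
|MJ| = √((-24)² + (45)²) = √2601 = 51
Perimeter = 13 + 41 + 17 + 51 = 122.

122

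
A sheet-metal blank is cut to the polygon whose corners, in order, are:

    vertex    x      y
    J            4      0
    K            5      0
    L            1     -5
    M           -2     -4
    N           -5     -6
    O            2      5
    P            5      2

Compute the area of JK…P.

Apply Gauss's area formula: 2A = Σ (x_i·y_{i+1} − x_{i+1}·y_i), indices taken mod 7.
Σ = (0) + (-25) + (-14) + (-8) + (-13) + (-21) + (-8) = -89
Area = |Σ|/2 = 44.5.

44.5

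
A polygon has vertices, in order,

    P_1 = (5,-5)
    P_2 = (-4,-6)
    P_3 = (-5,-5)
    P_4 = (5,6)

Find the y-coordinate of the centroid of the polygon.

Apply the surveyor's formula. First the cross-terms c_i = x_i·y_{i+1} − x_{i+1}·y_i:
  -50, -10, -5, -55  ⇒  2A = -120, A = -60.
Then Σ (y_i + y_{i+1})·c_i = 600, so ȳ = 600 / (6·(-60)) = -5/3.

-5/3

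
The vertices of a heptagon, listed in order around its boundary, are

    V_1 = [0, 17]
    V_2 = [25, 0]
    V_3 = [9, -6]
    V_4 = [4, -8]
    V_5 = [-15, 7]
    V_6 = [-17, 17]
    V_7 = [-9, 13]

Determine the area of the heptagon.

Apply the shoelace (surveyor's) formula: 2A = Σ (x_i·y_{i+1} − x_{i+1}·y_i), indices taken mod 7.
Σ = (-425) + (-150) + (-48) + (-92) + (-136) + (-68) + (-153) = -1072
Area = |Σ|/2 = 536.

536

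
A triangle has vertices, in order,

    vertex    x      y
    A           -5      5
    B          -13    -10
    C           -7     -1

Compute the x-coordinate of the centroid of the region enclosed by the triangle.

-25/3

Apply the surveyor's formula. First the cross-terms c_i = x_i·y_{i+1} − x_{i+1}·y_i:
  115, -57, -40  ⇒  2A = 18, A = 9.
Then Σ (x_i + x_{i+1})·c_i = -450, so x̄ = -450 / (6·9) = -25/3.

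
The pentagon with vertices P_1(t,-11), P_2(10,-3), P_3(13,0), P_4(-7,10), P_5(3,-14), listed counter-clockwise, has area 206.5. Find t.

9

The doubled signed area Σ (x_i y_{i+1} − x_{i+1} y_i) is linear in t.
With t=0 it equals 314; the coefficient of t is 11 (from the two edges through P_1).
So 11·t + 314 = 2·206.5 = 413 ⇒ t = 9.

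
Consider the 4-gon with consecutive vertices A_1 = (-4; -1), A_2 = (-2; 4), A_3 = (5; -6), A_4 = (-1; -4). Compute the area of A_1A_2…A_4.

33.5

Σ = (-18) + (-8) + (-26) + (-15) = -67
Area = |Σ|/2 = 33.5.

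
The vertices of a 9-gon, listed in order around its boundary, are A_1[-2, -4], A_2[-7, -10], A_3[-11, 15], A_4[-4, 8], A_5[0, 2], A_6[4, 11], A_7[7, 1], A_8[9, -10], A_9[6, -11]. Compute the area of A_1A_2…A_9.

Σ = (-8) + (-215) + (-28) + (-8) + (-8) + (-73) + (-79) + (-39) + (-46) = -504
Area = |Σ|/2 = 252.

252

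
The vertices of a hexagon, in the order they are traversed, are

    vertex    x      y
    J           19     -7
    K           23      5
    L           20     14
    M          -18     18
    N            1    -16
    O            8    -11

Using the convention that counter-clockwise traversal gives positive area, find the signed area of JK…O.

Apply the surveyor's formula: 2A = Σ (x_i·y_{i+1} − x_{i+1}·y_i), indices taken mod 6.
J→K: (19)(5) − (23)(-7) = 256
K→L: (23)(14) − (20)(5) = 222
L→M: (20)(18) − (-18)(14) = 612
M→N: (-18)(-16) − (1)(18) = 270
N→O: (1)(-11) − (8)(-16) = 117
O→J: (8)(-7) − (19)(-11) = 153
Σ = 1630
Signed area = Σ/2 = 815 (positive ⇒ counter-clockwise traversal).

815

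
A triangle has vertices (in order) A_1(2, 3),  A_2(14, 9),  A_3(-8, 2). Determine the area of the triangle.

Apply the shoelace (surveyor's) formula: 2A = Σ (x_i·y_{i+1} − x_{i+1}·y_i), indices taken mod 3.
Σ = (-24) + (100) + (-28) = 48
Area = |Σ|/2 = 24.

24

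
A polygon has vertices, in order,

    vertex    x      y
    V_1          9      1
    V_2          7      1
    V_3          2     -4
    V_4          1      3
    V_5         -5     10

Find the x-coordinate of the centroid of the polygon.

86/33

Apply the surveyor's formula. First the cross-terms c_i = x_i·y_{i+1} − x_{i+1}·y_i:
  2, -30, 10, 25, -95  ⇒  2A = -88, A = -44.
Then Σ (x_i + x_{i+1})·c_i = -688, so x̄ = -688 / (6·(-44)) = 86/33.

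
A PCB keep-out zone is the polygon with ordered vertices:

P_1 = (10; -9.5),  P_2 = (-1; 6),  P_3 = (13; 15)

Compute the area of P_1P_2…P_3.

158

P_1→P_2: (10)(6) − (-1)(-9.5) = 50.5
P_2→P_3: (-1)(15) − (13)(6) = -93
P_3→P_1: (13)(-9.5) − (10)(15) = -273.5
Σ = -316
Area = |Σ|/2 = 158.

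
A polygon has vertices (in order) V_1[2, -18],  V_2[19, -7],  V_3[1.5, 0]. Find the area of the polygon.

155.75

Apply the surveyor's formula: 2A = Σ (x_i·y_{i+1} − x_{i+1}·y_i), indices taken mod 3.
Cross-terms: 328, 10.5, -27  ⇒  Σ = 311.5
Area = |Σ|/2 = 155.75.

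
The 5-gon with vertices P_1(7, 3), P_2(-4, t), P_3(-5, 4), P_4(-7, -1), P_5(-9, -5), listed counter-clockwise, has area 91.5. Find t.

10

The doubled signed area Σ (x_i y_{i+1} − x_{i+1} y_i) is linear in t.
With t=0 it equals 63; the coefficient of t is 12 (from the two edges through P_2).
So 12·t + 63 = 2·91.5 = 183 ⇒ t = 10.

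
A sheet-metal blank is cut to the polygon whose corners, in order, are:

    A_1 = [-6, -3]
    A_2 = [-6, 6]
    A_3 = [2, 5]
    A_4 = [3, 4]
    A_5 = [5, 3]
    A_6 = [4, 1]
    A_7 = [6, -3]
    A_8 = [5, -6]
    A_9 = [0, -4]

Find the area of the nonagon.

Apply the shoelace formula: 2A = Σ (x_i·y_{i+1} − x_{i+1}·y_i), indices taken mod 9.
A_1→A_2: (-6)(6) − (-6)(-3) = -54
A_2→A_3: (-6)(5) − (2)(6) = -42
A_3→A_4: (2)(4) − (3)(5) = -7
A_4→A_5: (3)(3) − (5)(4) = -11
A_5→A_6: (5)(1) − (4)(3) = -7
A_6→A_7: (4)(-3) − (6)(1) = -18
A_7→A_8: (6)(-6) − (5)(-3) = -21
A_8→A_9: (5)(-4) − (0)(-6) = -20
A_9→A_1: (0)(-3) − (-6)(-4) = -24
Σ = -204
Area = |Σ|/2 = 102.

102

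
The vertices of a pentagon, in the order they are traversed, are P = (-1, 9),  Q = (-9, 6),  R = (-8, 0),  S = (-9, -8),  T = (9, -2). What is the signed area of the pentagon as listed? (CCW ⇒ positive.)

Cross-terms: 75, 48, 64, 90, 79  ⇒  Σ = 356
Signed area = Σ/2 = 178 (positive ⇒ counter-clockwise traversal).

178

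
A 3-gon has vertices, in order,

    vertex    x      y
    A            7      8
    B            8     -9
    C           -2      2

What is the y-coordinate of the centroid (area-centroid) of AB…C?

Apply the shoelace (surveyor's) formula. First the cross-terms c_i = x_i·y_{i+1} − x_{i+1}·y_i:
  -127, -2, -30  ⇒  2A = -159, A = -79.5.
Then Σ (y_i + y_{i+1})·c_i = -159, so ȳ = -159 / (6·(-79.5)) = 1/3.

1/3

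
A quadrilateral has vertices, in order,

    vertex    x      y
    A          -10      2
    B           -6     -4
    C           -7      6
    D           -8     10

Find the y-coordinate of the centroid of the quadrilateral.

Apply the shoelace formula. First the cross-terms c_i = x_i·y_{i+1} − x_{i+1}·y_i:
  52, -64, -22, 84  ⇒  2A = 50, A = 25.
Then Σ (y_i + y_{i+1})·c_i = 424, so ȳ = 424 / (6·25) = 212/75.

212/75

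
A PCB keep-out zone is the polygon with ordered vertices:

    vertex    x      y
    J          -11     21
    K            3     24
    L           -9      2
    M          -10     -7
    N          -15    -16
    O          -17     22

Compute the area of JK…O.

342

Apply the surveyor's formula: 2A = Σ (x_i·y_{i+1} − x_{i+1}·y_i), indices taken mod 6.
Cross-terms: -327, 222, 83, 55, -602, -115  ⇒  Σ = -684
Area = |Σ|/2 = 342.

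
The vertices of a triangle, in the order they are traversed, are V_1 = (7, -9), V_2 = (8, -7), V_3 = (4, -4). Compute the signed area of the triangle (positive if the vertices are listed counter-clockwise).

5.5

Apply the surveyor's formula: 2A = Σ (x_i·y_{i+1} − x_{i+1}·y_i), indices taken mod 3.
V_1→V_2: (7)(-7) − (8)(-9) = 23
V_2→V_3: (8)(-4) − (4)(-7) = -4
V_3→V_1: (4)(-9) − (7)(-4) = -8
Σ = 11
Signed area = Σ/2 = 5.5 (positive ⇒ counter-clockwise traversal).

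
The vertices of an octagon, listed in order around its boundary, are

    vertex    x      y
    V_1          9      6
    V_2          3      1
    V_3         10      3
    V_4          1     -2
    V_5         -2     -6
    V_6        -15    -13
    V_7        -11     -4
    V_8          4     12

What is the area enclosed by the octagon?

195

Σ = (-9) + (-1) + (-23) + (-10) + (-64) + (-83) + (-116) + (-84) = -390
Area = |Σ|/2 = 195.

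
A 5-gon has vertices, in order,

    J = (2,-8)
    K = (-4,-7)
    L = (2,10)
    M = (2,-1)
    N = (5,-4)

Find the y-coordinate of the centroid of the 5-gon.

-271/129

Apply the shoelace (surveyor's) formula. First the cross-terms c_i = x_i·y_{i+1} − x_{i+1}·y_i:
  -46, -26, -22, -3, -32  ⇒  2A = -129, A = -64.5.
Then Σ (y_i + y_{i+1})·c_i = 813, so ȳ = 813 / (6·(-64.5)) = -271/129.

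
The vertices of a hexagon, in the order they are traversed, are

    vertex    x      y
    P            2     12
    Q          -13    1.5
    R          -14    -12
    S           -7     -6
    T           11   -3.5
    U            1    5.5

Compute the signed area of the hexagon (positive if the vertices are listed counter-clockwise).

245.75

Apply Gauss's area formula: 2A = Σ (x_i·y_{i+1} − x_{i+1}·y_i), indices taken mod 6.
P→Q: (2)(1.5) − (-13)(12) = 159
Q→R: (-13)(-12) − (-14)(1.5) = 177
R→S: (-14)(-6) − (-7)(-12) = 0
S→T: (-7)(-3.5) − (11)(-6) = 90.5
T→U: (11)(5.5) − (1)(-3.5) = 64
U→P: (1)(12) − (2)(5.5) = 1
Σ = 491.5
Signed area = Σ/2 = 245.75 (positive ⇒ counter-clockwise traversal).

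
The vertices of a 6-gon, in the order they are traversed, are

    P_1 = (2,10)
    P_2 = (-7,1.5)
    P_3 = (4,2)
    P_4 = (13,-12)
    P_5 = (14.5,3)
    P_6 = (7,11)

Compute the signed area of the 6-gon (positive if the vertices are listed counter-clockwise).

189.25

Apply the shoelace (surveyor's) formula: 2A = Σ (x_i·y_{i+1} − x_{i+1}·y_i), indices taken mod 6.
Σ = (73) + (-20) + (-74) + (213) + (138.5) + (48) = 378.5
Signed area = Σ/2 = 189.25 (positive ⇒ counter-clockwise traversal).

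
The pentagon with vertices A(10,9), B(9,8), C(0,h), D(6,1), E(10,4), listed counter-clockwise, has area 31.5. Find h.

Write out the shoelace sum; only the two edges meeting at C involve h:
2·Area = [(9·h − 0·8) + (0·1 − 6·h)] + 63
       = 3·h + 63 = 63
⇒ h = 0.

0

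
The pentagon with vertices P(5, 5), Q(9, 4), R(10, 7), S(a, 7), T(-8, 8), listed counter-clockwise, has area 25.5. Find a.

7

Write out the shoelace sum; only the two edges meeting at S involve a:
2·Area = [(10·7 − a·7) + (a·8 − (-8)·7)] + -82
       = 1·a + 44 = 51
⇒ a = 7.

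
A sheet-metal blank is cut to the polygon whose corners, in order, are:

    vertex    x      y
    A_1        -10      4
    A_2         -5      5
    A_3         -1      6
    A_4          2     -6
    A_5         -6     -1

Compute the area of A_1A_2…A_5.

66.5

Apply the surveyor's formula: 2A = Σ (x_i·y_{i+1} − x_{i+1}·y_i), indices taken mod 5.
A_1→A_2: (-10)(5) − (-5)(4) = -30
A_2→A_3: (-5)(6) − (-1)(5) = -25
A_3→A_4: (-1)(-6) − (2)(6) = -6
A_4→A_5: (2)(-1) − (-6)(-6) = -38
A_5→A_1: (-6)(4) − (-10)(-1) = -34
Σ = -133
Area = |Σ|/2 = 66.5.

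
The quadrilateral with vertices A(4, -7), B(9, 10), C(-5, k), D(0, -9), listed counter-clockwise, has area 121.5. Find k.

1

Write out the shoelace sum; only the two edges meeting at C involve k:
2·Area = [(9·k − (-5)·10) + ((-5)·(-9) − 0·k)] + 139
       = 9·k + 234 = 243
⇒ k = 1.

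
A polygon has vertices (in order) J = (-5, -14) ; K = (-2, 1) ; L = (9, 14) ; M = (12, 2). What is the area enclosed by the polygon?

Cross-terms: -33, -37, -150, -158  ⇒  Σ = -378
Area = |Σ|/2 = 189.

189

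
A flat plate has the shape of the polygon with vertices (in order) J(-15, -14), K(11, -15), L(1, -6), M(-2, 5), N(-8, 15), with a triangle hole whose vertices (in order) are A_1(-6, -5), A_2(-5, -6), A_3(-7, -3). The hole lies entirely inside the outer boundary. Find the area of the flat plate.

Outer boundary:
Apply the surveyor's formula: 2A = Σ (x_i·y_{i+1} − x_{i+1}·y_i), indices taken mod 5.
J→K: (-15)(-15) − (11)(-14) = 379
K→L: (11)(-6) − (1)(-15) = -51
L→M: (1)(5) − (-2)(-6) = -7
M→N: (-2)(15) − (-8)(5) = 10
N→J: (-8)(-14) − (-15)(15) = 337
Σ = 668
Area = |Σ|/2 = 334.
Hole:
Σ = (11) + (-27) + (17) = 1
Area = |Σ|/2 = 0.5.
Net area = 334 − 0.5 = 333.5.

333.5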